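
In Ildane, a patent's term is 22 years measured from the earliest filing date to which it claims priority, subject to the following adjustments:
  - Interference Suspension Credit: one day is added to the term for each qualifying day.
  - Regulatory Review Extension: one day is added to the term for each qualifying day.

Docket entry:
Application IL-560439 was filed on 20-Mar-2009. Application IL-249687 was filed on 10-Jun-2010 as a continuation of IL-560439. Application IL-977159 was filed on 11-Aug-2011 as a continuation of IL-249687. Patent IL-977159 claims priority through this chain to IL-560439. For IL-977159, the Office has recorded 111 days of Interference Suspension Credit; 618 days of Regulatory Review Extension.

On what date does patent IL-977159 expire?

2033-03-18

Earliest priority filing: 20 March 2009.
Base term: 20 March 2009 + 22 years → 20 March 2031.
Interference Suspension Credit: +111 days → 9 July 2031.
Regulatory Review Extension: +618 days → 18 March 2033.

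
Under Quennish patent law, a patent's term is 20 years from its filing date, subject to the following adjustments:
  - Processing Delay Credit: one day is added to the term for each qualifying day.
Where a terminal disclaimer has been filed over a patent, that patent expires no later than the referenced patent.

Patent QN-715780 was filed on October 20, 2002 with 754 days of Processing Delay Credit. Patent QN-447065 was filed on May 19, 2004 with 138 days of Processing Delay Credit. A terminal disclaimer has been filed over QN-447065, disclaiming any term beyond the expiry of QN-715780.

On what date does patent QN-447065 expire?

Natural term of QN-447065:
  Base: filing + 20 years → 19 May 2024.
  Processing Delay Credit: +138 days → 4 October 2024.
Expiry of referenced patent QN-715780:
  Base: filing + 20 years → 20 October 2022.
  Processing Delay Credit: +754 days → 12 November 2024.
Terminal disclaimer: QN-447065 expires on the earlier of 4 October 2024 and 12 November 2024.

October 4, 2024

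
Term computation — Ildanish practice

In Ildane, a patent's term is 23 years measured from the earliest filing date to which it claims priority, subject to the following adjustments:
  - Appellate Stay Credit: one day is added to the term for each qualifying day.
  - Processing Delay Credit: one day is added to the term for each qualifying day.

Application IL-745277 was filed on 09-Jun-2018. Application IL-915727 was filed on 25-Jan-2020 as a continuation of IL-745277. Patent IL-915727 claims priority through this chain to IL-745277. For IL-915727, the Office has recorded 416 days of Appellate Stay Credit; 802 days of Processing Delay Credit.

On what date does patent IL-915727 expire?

October 9, 2044

Earliest priority filing: 9 June 2018.
Base term: 9 June 2018 + 23 years → 9 June 2041.
Appellate Stay Credit: +416 days → 30 July 2042.
Processing Delay Credit: +802 days → 9 October 2044.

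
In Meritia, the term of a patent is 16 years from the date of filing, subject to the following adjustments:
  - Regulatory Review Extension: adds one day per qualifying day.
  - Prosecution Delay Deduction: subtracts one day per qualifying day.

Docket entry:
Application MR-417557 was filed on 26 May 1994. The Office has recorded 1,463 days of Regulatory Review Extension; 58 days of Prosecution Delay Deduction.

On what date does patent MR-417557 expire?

Base term: filing date + 16 years → 26 May 2010.
Regulatory Review Extension: +1463 days → 28 May 2014.
Prosecution Delay Deduction: −58 days → 31 March 2014.

2014-03-31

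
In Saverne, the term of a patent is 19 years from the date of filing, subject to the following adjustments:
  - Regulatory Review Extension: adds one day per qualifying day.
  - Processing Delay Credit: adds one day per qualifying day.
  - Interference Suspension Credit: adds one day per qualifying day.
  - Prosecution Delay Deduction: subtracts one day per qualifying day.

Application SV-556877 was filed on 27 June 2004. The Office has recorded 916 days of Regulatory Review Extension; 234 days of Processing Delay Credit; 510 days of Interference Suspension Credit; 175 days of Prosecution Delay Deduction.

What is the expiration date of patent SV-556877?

Base term: filing date + 19 years → 27 June 2023.
Regulatory Review Extension: +916 days → 29 December 2025.
Processing Delay Credit: +234 days → 20 August 2026.
Interference Suspension Credit: +510 days → 12 January 2028.
Prosecution Delay Deduction: −175 days → 21 July 2027.

2027-07-21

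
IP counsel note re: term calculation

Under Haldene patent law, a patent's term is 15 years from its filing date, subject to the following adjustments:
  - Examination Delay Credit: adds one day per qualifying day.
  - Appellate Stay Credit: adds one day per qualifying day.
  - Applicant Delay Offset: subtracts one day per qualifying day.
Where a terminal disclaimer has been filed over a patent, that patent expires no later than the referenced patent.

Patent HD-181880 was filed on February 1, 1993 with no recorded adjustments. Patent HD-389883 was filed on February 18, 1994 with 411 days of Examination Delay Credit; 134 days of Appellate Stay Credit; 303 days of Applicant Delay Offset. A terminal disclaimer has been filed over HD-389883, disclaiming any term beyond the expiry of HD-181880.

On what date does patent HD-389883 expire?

February 1, 2008

Natural term of HD-389883:
  Base: filing + 15 years → 18 February 2009.
  Examination Delay Credit: +411 days → 5 April 2010.
  Appellate Stay Credit: +134 days → 17 August 2010.
  Applicant Delay Offset: −303 days → 18 October 2009.
Expiry of referenced patent HD-181880:
  Base: filing + 15 years → 1 February 2008.
Terminal disclaimer: HD-389883 expires on the earlier of 18 October 2009 and 1 February 2008.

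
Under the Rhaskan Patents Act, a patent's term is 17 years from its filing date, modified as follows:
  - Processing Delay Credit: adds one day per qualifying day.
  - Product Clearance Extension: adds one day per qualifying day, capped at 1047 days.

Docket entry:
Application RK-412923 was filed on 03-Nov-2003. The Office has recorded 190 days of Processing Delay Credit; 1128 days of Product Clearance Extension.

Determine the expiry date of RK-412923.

March 24, 2024

Base term: filing date + 17 years → 3 November 2020.
Processing Delay Credit: +190 days → 12 May 2021.
Product Clearance Extension: 1128 days claimed exceeds the 1047-day cap, so +1047 days → 24 March 2024.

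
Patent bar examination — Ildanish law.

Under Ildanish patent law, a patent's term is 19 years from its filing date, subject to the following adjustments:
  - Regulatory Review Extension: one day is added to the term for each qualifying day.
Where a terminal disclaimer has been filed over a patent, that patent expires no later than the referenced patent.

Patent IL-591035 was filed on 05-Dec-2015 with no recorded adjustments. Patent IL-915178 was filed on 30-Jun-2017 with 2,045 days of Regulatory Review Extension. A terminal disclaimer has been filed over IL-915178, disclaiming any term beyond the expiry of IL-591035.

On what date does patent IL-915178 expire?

Natural term of IL-915178:
  Base: filing + 19 years → 30 June 2036.
  Regulatory Review Extension: +2045 days → 4 February 2042.
Expiry of referenced patent IL-591035:
  Base: filing + 19 years → 5 December 2034.
Terminal disclaimer: IL-915178 expires on the earlier of 4 February 2042 and 5 December 2034.

December 5, 2034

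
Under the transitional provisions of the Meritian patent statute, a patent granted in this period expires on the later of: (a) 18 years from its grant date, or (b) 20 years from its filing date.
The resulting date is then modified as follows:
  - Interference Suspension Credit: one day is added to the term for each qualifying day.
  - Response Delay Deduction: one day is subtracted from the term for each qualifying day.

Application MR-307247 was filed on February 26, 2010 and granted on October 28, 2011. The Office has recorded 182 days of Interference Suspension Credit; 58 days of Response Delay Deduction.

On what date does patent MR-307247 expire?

(a) grant + 18 years → 28 October 2029.
(b) filing + 20 years → 26 February 2030.
Later of the two: 26 February 2030.
Interference Suspension Credit: +182 days → 27 August 2030.
Response Delay Deduction: −58 days → 30 June 2030.

June 30, 2030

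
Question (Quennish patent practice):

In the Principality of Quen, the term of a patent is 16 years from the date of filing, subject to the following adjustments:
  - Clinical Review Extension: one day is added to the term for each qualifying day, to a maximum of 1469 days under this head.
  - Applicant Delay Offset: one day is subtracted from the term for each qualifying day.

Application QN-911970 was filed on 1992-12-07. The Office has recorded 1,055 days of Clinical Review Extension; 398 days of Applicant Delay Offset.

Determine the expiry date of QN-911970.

Base term: filing date + 16 years → 7 December 2008.
Clinical Review Extension: 1055 days (within the 1469-day cap) → +1055 days → 28 October 2011.
Applicant Delay Offset: −398 days → 25 September 2010.

2010-09-25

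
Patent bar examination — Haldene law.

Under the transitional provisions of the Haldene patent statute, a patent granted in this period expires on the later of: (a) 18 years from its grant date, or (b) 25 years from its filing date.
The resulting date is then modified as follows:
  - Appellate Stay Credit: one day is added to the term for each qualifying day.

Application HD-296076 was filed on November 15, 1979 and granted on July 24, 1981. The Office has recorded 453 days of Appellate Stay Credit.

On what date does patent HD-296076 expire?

(a) grant + 18 years → 24 July 1999.
(b) filing + 25 years → 15 November 2004.
Later of the two: 15 November 2004.
Appellate Stay Credit: +453 days → 11 February 2006.

2006-02-11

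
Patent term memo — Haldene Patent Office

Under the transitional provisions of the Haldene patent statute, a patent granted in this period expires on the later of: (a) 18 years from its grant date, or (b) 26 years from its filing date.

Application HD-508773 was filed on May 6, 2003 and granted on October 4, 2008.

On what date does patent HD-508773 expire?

2029-05-06

(a) grant + 18 years → 4 October 2026.
(b) filing + 26 years → 6 May 2029.
Later of the two: 6 May 2029.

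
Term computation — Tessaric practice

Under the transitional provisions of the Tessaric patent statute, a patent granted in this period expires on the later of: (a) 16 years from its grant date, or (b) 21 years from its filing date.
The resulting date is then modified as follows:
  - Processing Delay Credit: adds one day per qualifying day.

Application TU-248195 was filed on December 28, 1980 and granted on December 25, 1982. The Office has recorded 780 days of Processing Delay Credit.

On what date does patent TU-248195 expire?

(a) grant + 16 years → 25 December 1998.
(b) filing + 21 years → 28 December 2001.
Later of the two: 28 December 2001.
Processing Delay Credit: +780 days → 16 February 2004.

February 16, 2004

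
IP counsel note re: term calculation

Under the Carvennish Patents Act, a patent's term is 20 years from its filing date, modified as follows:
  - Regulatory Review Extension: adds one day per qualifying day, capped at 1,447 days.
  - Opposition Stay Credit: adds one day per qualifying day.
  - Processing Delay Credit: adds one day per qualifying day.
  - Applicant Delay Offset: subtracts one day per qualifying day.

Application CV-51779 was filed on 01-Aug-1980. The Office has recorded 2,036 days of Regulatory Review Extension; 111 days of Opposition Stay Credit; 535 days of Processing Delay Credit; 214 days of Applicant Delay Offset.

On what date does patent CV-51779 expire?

September 23, 2005

Base term: filing date + 20 years → 1 August 2000.
Regulatory Review Extension: 2036 days claimed exceeds the 1447-day cap, so +1447 days → 18 July 2004.
Opposition Stay Credit: +111 days → 6 November 2004.
Processing Delay Credit: +535 days → 25 April 2006.
Applicant Delay Offset: −214 days → 23 September 2005.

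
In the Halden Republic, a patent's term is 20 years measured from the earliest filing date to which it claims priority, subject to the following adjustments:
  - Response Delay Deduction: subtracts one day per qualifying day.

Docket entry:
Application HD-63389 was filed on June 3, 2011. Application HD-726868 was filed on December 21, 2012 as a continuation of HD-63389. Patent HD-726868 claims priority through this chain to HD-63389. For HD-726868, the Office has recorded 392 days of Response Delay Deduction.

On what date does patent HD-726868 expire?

2030-05-07

Earliest priority filing: 3 June 2011.
Base term: 3 June 2011 + 20 years → 3 June 2031.
Response Delay Deduction: −392 days → 7 May 2030.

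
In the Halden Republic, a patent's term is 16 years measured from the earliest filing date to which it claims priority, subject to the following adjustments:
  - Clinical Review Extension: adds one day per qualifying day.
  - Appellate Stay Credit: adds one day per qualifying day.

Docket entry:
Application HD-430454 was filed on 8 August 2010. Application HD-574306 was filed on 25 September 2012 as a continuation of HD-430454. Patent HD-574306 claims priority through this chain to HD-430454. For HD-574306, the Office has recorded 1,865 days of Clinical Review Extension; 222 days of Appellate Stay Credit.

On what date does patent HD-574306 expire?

Earliest priority filing: 8 August 2010.
Base term: 8 August 2010 + 16 years → 8 August 2026.
Clinical Review Extension: +1865 days → 16 September 2031.
Appellate Stay Credit: +222 days → 25 April 2032.

April 25, 2032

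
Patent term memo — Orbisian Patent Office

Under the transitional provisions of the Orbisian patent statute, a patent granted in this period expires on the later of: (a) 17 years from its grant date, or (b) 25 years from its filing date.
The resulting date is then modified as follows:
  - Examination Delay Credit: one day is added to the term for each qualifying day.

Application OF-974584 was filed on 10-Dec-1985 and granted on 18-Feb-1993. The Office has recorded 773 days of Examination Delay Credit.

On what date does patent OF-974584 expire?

January 21, 2013

(a) grant + 17 years → 18 February 2010.
(b) filing + 25 years → 10 December 2010.
Later of the two: 10 December 2010.
Examination Delay Credit: +773 days → 21 January 2013.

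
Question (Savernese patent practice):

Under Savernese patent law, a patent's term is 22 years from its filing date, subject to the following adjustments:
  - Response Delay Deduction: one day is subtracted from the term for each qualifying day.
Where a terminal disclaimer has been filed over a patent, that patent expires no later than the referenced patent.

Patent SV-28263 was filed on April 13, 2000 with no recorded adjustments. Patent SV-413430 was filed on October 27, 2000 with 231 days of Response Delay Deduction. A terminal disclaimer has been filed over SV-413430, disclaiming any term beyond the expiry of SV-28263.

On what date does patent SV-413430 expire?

March 10, 2022

Natural term of SV-413430:
  Base: filing + 22 years → 27 October 2022.
  Response Delay Deduction: −231 days → 10 March 2022.
Expiry of referenced patent SV-28263:
  Base: filing + 22 years → 13 April 2022.
Terminal disclaimer: SV-413430 expires on the earlier of 10 March 2022 and 13 April 2022.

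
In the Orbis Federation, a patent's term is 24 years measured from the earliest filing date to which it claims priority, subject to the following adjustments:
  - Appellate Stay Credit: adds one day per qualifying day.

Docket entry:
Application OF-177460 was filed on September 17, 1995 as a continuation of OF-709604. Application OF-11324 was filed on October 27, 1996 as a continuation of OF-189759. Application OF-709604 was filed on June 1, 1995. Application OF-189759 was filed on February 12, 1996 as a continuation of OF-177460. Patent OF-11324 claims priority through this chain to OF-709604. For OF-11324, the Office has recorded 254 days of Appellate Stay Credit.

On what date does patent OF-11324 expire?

Earliest priority filing: 1 June 1995.
Base term: 1 June 1995 + 24 years → 1 June 2019.
Appellate Stay Credit: +254 days → 10 February 2020.

February 10, 2020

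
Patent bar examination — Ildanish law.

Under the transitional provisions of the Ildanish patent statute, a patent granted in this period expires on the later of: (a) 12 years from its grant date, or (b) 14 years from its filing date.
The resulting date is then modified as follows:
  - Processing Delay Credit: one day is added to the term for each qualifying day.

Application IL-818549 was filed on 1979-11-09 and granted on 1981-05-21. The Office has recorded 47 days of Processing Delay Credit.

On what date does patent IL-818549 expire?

1993-12-26

(a) grant + 12 years → 21 May 1993.
(b) filing + 14 years → 9 November 1993.
Later of the two: 9 November 1993.
Processing Delay Credit: +47 days → 26 December 1993.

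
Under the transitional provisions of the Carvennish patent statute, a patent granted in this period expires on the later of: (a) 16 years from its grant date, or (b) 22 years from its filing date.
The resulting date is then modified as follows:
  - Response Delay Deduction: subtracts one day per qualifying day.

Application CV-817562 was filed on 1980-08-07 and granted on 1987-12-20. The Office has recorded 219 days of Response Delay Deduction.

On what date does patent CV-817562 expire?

2003-05-15

(a) grant + 16 years → 20 December 2003.
(b) filing + 22 years → 7 August 2002.
Later of the two: 20 December 2003.
Response Delay Deduction: −219 days → 15 May 2003.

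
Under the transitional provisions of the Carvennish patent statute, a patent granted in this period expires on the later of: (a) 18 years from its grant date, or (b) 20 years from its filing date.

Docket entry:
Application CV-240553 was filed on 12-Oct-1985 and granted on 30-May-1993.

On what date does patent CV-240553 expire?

(a) grant + 18 years → 30 May 2011.
(b) filing + 20 years → 12 October 2005.
Later of the two: 30 May 2011.

May 30, 2011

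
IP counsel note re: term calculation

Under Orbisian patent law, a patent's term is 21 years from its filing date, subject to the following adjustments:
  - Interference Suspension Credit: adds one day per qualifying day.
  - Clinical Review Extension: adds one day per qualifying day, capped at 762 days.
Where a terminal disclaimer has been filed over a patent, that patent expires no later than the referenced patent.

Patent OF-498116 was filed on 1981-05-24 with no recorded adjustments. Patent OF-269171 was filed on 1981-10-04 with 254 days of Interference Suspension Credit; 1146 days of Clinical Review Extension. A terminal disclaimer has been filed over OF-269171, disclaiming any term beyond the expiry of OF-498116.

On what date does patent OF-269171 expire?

May 24, 2002

Natural term of OF-269171:
  Base: filing + 21 years → 4 October 2002.
  Interference Suspension Credit: +254 days → 15 June 2003.
  Clinical Review Extension: 1146 days claimed exceeds the 762-day cap, so +762 days → 16 July 2005.
Expiry of referenced patent OF-498116:
  Base: filing + 21 years → 24 May 2002.
Terminal disclaimer: OF-269171 expires on the earlier of 16 July 2005 and 24 May 2002.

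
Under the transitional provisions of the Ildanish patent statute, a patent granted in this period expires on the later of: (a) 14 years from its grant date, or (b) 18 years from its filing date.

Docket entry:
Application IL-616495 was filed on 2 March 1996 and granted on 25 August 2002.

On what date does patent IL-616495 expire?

(a) grant + 14 years → 25 August 2016.
(b) filing + 18 years → 2 March 2014.
Later of the two: 25 August 2016.

2016-08-25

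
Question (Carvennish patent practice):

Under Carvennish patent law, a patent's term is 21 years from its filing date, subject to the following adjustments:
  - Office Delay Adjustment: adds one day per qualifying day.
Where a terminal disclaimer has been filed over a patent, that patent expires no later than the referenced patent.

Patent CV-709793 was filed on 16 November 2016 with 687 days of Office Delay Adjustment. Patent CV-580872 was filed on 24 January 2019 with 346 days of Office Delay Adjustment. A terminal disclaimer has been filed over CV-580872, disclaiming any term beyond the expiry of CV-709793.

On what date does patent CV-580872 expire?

Natural term of CV-580872:
  Base: filing + 21 years → 24 January 2040.
  Office Delay Adjustment: +346 days → 4 January 2041.
Expiry of referenced patent CV-709793:
  Base: filing + 21 years → 16 November 2037.
  Office Delay Adjustment: +687 days → 4 October 2039.
Terminal disclaimer: CV-580872 expires on the earlier of 4 January 2041 and 4 October 2039.

2039-10-04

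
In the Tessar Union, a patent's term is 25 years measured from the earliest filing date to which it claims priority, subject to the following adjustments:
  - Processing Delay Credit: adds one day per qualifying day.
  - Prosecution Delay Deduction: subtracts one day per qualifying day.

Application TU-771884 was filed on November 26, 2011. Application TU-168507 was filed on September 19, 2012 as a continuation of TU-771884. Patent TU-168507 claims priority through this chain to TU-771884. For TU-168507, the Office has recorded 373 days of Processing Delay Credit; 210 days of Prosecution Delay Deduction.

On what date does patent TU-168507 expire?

May 8, 2037

Earliest priority filing: 26 November 2011.
Base term: 26 November 2011 + 25 years → 26 November 2036.
Processing Delay Credit: +373 days → 4 December 2037.
Prosecution Delay Deduction: −210 days → 8 May 2037.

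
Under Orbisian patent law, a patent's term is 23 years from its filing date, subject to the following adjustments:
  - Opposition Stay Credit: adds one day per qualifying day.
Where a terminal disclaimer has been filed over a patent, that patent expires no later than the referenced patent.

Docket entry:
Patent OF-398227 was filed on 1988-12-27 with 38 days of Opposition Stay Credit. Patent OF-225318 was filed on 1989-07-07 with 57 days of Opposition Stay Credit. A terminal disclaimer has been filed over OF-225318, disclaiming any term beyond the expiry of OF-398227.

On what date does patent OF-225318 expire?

Natural term of OF-225318:
  Base: filing + 23 years → 7 July 2012.
  Opposition Stay Credit: +57 days → 2 September 2012.
Expiry of referenced patent OF-398227:
  Base: filing + 23 years → 27 December 2011.
  Opposition Stay Credit: +38 days → 3 February 2012.
Terminal disclaimer: OF-225318 expires on the earlier of 2 September 2012 and 3 February 2012.

February 3, 2012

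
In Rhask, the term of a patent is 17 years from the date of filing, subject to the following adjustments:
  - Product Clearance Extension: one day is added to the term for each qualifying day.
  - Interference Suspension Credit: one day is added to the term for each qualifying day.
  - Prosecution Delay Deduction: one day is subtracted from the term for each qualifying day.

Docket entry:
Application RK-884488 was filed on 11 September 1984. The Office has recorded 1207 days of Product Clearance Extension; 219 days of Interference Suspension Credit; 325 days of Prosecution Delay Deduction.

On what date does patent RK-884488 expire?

September 16, 2004

Base term: filing date + 17 years → 11 September 2001.
Product Clearance Extension: +1207 days → 31 December 2004.
Interference Suspension Credit: +219 days → 7 August 2005.
Prosecution Delay Deduction: −325 days → 16 September 2004.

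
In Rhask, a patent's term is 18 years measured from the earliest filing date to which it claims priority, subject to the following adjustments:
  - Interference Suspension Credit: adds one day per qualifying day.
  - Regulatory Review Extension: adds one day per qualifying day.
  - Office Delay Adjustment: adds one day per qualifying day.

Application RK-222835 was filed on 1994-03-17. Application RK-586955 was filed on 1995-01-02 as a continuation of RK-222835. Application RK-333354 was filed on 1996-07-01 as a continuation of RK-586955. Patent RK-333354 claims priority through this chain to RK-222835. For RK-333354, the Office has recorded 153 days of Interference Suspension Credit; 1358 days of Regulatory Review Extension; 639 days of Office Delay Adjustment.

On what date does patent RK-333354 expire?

Earliest priority filing: 17 March 1994.
Base term: 17 March 1994 + 18 years → 17 March 2012.
Interference Suspension Credit: +153 days → 17 August 2012.
Regulatory Review Extension: +1358 days → 6 May 2016.
Office Delay Adjustment: +639 days → 4 February 2018.

2018-02-04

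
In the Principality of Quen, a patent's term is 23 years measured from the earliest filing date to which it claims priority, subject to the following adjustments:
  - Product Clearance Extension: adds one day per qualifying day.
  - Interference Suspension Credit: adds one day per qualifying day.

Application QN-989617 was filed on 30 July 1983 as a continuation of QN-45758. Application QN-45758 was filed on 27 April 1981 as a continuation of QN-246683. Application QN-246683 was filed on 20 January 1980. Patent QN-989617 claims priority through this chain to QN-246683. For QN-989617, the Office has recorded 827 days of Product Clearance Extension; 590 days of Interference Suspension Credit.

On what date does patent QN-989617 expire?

December 7, 2006

Earliest priority filing: 20 January 1980.
Base term: 20 January 1980 + 23 years → 20 January 2003.
Product Clearance Extension: +827 days → 26 April 2005.
Interference Suspension Credit: +590 days → 7 December 2006.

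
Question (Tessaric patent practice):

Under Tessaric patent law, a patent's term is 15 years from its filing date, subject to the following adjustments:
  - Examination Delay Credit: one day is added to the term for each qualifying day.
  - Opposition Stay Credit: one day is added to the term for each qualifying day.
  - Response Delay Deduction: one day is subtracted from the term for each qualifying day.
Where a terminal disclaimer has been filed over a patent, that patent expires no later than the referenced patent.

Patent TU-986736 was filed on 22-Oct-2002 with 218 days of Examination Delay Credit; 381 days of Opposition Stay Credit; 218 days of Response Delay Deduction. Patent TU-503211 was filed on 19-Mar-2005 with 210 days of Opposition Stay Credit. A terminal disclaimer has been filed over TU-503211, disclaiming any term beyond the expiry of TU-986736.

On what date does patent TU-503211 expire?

Natural term of TU-503211:
  Base: filing + 15 years → 19 March 2020.
  Opposition Stay Credit: +210 days → 15 October 2020.
Expiry of referenced patent TU-986736:
  Base: filing + 15 years → 22 October 2017.
  Examination Delay Credit: +218 days → 28 May 2018.
  Opposition Stay Credit: +381 days → 13 June 2019.
  Response Delay Deduction: −218 days → 7 November 2018.
Terminal disclaimer: TU-503211 expires on the earlier of 15 October 2020 and 7 November 2018.

2018-11-07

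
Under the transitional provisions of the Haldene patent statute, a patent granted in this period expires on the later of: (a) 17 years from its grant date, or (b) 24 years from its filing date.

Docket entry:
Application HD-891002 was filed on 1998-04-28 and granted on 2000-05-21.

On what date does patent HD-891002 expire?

(a) grant + 17 years → 21 May 2017.
(b) filing + 24 years → 28 April 2022.
Later of the two: 28 April 2022.

2022-04-28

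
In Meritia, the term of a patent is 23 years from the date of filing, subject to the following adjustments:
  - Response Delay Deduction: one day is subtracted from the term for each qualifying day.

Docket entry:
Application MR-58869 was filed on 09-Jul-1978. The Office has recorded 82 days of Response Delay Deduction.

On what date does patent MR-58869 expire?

2001-04-18

Base term: filing date + 23 years → 9 July 2001.
Response Delay Deduction: −82 days → 18 April 2001.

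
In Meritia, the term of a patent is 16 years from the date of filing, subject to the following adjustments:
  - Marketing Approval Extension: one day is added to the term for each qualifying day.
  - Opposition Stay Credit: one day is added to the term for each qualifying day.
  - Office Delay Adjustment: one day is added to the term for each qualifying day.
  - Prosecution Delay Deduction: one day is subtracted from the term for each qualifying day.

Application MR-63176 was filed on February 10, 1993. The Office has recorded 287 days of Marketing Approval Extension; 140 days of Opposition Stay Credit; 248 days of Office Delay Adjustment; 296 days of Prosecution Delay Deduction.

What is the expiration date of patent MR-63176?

Base term: filing date + 16 years → 10 February 2009.
Marketing Approval Extension: +287 days → 24 November 2009.
Opposition Stay Credit: +140 days → 13 April 2010.
Office Delay Adjustment: +248 days → 17 December 2010.
Prosecution Delay Deduction: −296 days → 24 February 2010.

2010-02-24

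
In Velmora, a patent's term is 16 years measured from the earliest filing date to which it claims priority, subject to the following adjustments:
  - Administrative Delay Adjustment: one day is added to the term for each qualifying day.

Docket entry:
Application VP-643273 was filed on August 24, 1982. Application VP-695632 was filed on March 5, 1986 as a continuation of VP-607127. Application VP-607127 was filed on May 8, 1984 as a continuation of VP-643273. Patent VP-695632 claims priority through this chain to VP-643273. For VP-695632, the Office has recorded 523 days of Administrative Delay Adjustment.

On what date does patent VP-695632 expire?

Earliest priority filing: 24 August 1982.
Base term: 24 August 1982 + 16 years → 24 August 1998.
Administrative Delay Adjustment: +523 days → 29 January 2000.

January 29, 2000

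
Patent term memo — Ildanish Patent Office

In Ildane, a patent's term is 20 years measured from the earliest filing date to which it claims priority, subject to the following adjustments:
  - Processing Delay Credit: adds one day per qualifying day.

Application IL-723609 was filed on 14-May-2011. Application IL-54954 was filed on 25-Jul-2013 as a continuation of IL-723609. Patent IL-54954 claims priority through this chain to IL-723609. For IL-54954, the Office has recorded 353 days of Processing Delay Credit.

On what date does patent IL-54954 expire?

2032-05-01

Earliest priority filing: 14 May 2011.
Base term: 14 May 2011 + 20 years → 14 May 2031.
Processing Delay Credit: +353 days → 1 May 2032.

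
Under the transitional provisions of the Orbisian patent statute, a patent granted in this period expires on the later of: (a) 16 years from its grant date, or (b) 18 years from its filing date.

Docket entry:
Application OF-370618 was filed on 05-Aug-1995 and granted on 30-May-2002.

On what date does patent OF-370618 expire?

2018-05-30

(a) grant + 16 years → 30 May 2018.
(b) filing + 18 years → 5 August 2013.
Later of the two: 30 May 2018.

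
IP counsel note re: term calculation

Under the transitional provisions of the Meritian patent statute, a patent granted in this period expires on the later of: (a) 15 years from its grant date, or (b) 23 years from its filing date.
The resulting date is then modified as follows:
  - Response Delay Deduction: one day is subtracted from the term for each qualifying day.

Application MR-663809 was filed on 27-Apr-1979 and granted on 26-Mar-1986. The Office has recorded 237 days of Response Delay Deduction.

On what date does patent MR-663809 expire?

2001-09-02

(a) grant + 15 years → 26 March 2001.
(b) filing + 23 years → 27 April 2002.
Later of the two: 27 April 2002.
Response Delay Deduction: −237 days → 2 September 2001.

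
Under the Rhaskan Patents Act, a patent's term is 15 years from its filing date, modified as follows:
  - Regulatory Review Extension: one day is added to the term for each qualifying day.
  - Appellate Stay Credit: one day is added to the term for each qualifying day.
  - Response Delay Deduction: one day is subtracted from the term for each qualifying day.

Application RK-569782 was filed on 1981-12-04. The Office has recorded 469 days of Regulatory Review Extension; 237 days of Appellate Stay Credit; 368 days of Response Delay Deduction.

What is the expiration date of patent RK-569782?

1997-11-07

Base term: filing date + 15 years → 4 December 1996.
Regulatory Review Extension: +469 days → 18 March 1998.
Appellate Stay Credit: +237 days → 10 November 1998.
Response Delay Deduction: −368 days → 7 November 1997.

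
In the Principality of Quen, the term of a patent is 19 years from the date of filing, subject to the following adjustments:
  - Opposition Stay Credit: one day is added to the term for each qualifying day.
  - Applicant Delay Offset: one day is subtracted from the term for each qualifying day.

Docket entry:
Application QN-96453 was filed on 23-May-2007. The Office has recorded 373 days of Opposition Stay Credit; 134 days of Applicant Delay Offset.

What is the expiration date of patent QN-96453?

January 17, 2027

Base term: filing date + 19 years → 23 May 2026.
Opposition Stay Credit: +373 days → 31 May 2027.
Applicant Delay Offset: −134 days → 17 January 2027.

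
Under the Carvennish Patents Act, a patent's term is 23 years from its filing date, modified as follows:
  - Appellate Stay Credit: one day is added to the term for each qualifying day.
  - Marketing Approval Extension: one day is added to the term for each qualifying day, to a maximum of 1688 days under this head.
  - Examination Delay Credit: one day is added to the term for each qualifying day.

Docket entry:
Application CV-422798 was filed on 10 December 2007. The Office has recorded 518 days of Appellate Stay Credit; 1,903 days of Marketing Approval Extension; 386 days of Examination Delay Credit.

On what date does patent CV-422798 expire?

2038-01-14

Base term: filing date + 23 years → 10 December 2030.
Appellate Stay Credit: +518 days → 11 May 2032.
Marketing Approval Extension: 1903 days claimed exceeds the 1688-day cap, so +1688 days → 24 December 2036.
Examination Delay Credit: +386 days → 14 January 2038.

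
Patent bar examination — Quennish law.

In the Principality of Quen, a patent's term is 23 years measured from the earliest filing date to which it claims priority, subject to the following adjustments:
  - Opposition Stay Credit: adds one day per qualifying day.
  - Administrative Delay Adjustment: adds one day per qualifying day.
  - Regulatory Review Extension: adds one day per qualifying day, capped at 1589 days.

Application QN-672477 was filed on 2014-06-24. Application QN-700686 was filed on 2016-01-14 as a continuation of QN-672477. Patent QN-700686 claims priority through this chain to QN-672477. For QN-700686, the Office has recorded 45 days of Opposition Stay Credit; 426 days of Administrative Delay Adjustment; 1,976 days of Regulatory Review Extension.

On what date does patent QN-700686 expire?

February 13, 2043

Earliest priority filing: 24 June 2014.
Base term: 24 June 2014 + 23 years → 24 June 2037.
Opposition Stay Credit: +45 days → 8 August 2037.
Administrative Delay Adjustment: +426 days → 8 October 2038.
Regulatory Review Extension: 1976 days claimed exceeds the 1589-day cap, so +1589 days → 13 February 2043.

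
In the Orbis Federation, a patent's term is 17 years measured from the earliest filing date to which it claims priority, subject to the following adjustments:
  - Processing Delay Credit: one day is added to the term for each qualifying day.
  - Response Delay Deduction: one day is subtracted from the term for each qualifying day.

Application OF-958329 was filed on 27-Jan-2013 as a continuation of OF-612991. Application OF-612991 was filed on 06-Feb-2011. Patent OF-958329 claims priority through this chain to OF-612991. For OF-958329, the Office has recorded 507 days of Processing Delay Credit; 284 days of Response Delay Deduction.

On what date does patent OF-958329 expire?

Earliest priority filing: 6 February 2011.
Base term: 6 February 2011 + 17 years → 6 February 2028.
Processing Delay Credit: +507 days → 27 June 2029.
Response Delay Deduction: −284 days → 16 September 2028.

2028-09-16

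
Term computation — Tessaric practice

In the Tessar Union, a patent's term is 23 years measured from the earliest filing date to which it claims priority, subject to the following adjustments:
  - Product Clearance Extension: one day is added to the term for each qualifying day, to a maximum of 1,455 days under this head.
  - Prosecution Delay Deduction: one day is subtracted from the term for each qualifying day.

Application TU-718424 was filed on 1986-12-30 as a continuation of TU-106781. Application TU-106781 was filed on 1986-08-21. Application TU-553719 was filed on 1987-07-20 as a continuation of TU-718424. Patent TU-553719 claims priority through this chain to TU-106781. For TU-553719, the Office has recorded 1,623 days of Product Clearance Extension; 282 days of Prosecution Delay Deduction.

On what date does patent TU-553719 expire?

2012-11-06

Earliest priority filing: 21 August 1986.
Base term: 21 August 1986 + 23 years → 21 August 2009.
Product Clearance Extension: 1623 days claimed exceeds the 1455-day cap, so +1455 days → 15 August 2013.
Prosecution Delay Deduction: −282 days → 6 November 2012.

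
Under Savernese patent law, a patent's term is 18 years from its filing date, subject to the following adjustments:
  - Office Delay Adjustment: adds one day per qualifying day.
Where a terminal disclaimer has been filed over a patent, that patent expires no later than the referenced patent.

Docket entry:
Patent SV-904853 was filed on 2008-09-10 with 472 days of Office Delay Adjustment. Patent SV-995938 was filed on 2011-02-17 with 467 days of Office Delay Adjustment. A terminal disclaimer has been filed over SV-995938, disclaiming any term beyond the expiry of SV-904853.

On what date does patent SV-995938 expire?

Natural term of SV-995938:
  Base: filing + 18 years → 17 February 2029.
  Office Delay Adjustment: +467 days → 30 May 2030.
Expiry of referenced patent SV-904853:
  Base: filing + 18 years → 10 September 2026.
  Office Delay Adjustment: +472 days → 26 December 2027.
Terminal disclaimer: SV-995938 expires on the earlier of 30 May 2030 and 26 December 2027.

December 26, 2027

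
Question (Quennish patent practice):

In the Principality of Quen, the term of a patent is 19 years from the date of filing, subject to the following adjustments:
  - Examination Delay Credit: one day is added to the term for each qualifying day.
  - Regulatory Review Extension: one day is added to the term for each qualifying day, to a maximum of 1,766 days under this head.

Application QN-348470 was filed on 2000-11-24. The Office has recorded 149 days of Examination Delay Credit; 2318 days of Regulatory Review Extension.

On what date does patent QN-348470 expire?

Base term: filing date + 19 years → 24 November 2019.
Examination Delay Credit: +149 days → 21 April 2020.
Regulatory Review Extension: 2318 days claimed exceeds the 1766-day cap, so +1766 days → 20 February 2025.

2025-02-20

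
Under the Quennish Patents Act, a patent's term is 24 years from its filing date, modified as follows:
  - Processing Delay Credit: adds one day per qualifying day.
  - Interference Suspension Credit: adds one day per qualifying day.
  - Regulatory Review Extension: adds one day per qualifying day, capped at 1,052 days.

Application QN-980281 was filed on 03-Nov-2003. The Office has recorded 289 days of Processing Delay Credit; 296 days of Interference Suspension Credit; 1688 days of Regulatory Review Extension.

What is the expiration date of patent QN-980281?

Base term: filing date + 24 years → 3 November 2027.
Processing Delay Credit: +289 days → 18 August 2028.
Interference Suspension Credit: +296 days → 10 June 2029.
Regulatory Review Extension: 1688 days claimed exceeds the 1052-day cap, so +1052 days → 27 April 2032.

April 27, 2032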